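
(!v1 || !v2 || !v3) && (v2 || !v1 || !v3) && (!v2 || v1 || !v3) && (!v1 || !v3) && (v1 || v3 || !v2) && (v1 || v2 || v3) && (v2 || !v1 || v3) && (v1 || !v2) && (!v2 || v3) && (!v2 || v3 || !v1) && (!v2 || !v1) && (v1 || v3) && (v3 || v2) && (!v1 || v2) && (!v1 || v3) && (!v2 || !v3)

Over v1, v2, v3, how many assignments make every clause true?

1

There are 2^3 = 8 truth assignments over (v1, v2, v3).
Split on v1. With v1 = true, the clauses containing v1 are satisfied and !v1 drops from the rest; 0 of the 2^2 = 4 assignments to the other variables satisfy what remains.
With v1 = false, by the same count on the reduced clause set, 1 assignment works.
(One model: v1=F, v2=F, v3=T.)
Total: 0 + 1 = 1.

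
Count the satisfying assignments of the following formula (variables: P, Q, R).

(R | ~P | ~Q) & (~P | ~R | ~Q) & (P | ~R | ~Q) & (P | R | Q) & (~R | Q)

2

There are 2^3 = 8 truth assignments over (P, Q, R).
Split on Q. With Q = 1, the clauses containing Q are satisfied and ~Q drops from the rest; 1 of the 2^2 = 4 assignments to the other variables satisfy what remains.
With Q = 0, by the same count on the reduced clause set, 1 assignment works.
(One model: P=F, Q=T, R=F.)
Total: 1 + 1 = 2.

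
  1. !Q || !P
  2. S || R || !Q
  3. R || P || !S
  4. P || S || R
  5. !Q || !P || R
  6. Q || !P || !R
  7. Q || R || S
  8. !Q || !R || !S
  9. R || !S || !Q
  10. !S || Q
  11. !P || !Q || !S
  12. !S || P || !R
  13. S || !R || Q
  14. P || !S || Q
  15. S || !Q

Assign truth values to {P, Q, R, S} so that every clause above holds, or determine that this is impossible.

UNSATISFIABLE

Suppose Q = false.
(!S) alone gives S = false.
(R) alone gives R = true.
Now (!R) is unsatisfied and unit — conflict.
That branch fails; take Q = true instead.
(!P) alone gives P = false.
(S) alone gives S = true.
(R) alone gives R = true.
Now (!R) is unsatisfied and unit — conflict.
Neither Q = true nor Q = false works.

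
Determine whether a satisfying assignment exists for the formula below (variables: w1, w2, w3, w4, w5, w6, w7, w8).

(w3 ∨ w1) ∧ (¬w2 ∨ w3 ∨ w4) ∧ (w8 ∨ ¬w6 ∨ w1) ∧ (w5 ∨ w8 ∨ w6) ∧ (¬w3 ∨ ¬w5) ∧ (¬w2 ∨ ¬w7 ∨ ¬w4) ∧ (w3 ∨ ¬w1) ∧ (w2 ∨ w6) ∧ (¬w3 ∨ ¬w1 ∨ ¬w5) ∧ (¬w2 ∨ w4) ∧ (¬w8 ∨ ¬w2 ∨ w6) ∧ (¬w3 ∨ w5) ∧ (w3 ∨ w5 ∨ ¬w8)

Suppose w3 = True.
From the singleton clause (¬w5), w5 = False.
But (w5) is also a unit clause — contradiction.
Backtrack on w3: now try w3 = False.
From the singleton clause (w1), w1 = True.
But (¬w1) is also a unit clause — contradiction.
Either choice for w3 ends in contradiction.
No assignment satisfies every clause.

No, unsatisfiable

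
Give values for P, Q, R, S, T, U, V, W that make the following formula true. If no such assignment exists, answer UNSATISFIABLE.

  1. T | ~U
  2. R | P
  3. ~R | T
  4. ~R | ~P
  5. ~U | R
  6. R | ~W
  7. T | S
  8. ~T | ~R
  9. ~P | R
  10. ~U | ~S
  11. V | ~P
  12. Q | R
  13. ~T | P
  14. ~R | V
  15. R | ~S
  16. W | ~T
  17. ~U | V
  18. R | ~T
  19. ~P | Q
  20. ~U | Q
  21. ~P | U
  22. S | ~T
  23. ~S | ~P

UNSATISFIABLE

Case T = 1:
(~R) alone gives R = 0.
Now (R) is unsatisfied and unit — conflict.
Backtrack on T: now try T = 0.
(~U) alone gives U = 0.
(~R) alone gives R = 0.
(P) alone gives P = 1.
Now (~P) is unsatisfied and unit — conflict.
Neither T = 1 nor T = 0 works.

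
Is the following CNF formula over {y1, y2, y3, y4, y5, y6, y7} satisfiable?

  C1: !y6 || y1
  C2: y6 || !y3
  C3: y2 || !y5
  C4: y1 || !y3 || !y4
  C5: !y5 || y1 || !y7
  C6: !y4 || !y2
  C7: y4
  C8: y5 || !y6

Satisfiable

Unit clause (y4) forces y4 = true.
Unit clause (!y2) forces y2 = false.
Unit clause (!y5) forces y5 = false.
Unit clause (!y6) forces y6 = false.
Unit clause (!y3) forces y3 = false.
No clause remains; y1, y7 are free.
A satisfying assignment: y1 ↦ true; y2 ↦ false; y3 ↦ false; y4 ↦ true; y5 ↦ false; y6 ↦ false; y7 ↦ true.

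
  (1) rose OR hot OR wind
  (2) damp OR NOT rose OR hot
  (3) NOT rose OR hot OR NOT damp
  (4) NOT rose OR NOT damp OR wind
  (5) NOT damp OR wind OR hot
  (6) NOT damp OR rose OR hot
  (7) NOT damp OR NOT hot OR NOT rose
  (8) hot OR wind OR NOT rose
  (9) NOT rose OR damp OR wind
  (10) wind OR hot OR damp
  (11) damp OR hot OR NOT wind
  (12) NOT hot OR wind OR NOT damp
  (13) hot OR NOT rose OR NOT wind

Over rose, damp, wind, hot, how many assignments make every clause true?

There are 2^4 = 16 truth assignments over (rose, damp, wind, hot).
Check each against the 13 clauses (columns in the order rose, damp, wind, hot):
  F F F F  ✗ fails (rose OR hot OR wind)
  F F F T  ✓ satisfies all
  F F T F  ✗ fails (damp OR hot OR NOT wind)
  F F T T  ✓ satisfies all
  F T F F  ✗ fails (rose OR hot OR wind)
  F T F T  ✗ fails (NOT hot OR wind OR NOT damp)
  F T T F  ✗ fails (NOT damp OR rose OR hot)
  F T T T  ✓ satisfies all
  T F F F  ✗ fails (damp OR NOT rose OR hot)
  T F F T  ✗ fails (NOT rose OR damp OR wind)
  T F T F  ✗ fails (damp OR NOT rose OR hot)
  T F T T  ✓ satisfies all
  T T F F  ✗ fails (NOT rose OR hot OR NOT damp)
  T T F T  ✗ fails (NOT rose OR NOT damp OR wind)
  T T T F  ✗ fails (NOT rose OR hot OR NOT damp)
  T T T T  ✗ fails (NOT damp OR NOT hot OR NOT rose)
4 of the 16 rows are models.

4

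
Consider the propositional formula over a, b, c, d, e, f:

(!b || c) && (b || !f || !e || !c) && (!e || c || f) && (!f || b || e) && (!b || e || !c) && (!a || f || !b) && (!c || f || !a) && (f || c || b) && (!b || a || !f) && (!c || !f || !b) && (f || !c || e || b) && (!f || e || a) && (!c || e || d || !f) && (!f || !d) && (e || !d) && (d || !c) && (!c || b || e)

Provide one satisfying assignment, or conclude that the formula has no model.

a ↦ false,  b ↦ false,  c ↦ false,  d ↦ false,  e ↦ true,  f ↦ true

Try b = false.
Try f = true.
The clause (e) is unit, so e = true.
The clause (!c) is unit, so c = false.
The clause (!d) is unit, so d = false.
No clause remains; a is free.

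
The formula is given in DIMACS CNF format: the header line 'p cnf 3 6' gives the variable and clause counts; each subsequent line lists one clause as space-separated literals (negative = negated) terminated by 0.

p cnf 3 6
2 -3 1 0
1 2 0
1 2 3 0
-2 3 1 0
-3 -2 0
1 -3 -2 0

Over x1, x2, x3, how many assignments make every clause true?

3

There are 2^3 = 8 truth assignments over (x1, x2, x3).
Check each against the 6 clauses (columns in the order x1, x2, x3):
  F F F  ✗ fails (x1 ∨ x2)
  F F T  ✗ fails (x2 ∨ ¬x3 ∨ x1)
  F T F  ✗ fails (¬x2 ∨ x3 ∨ x1)
  F T T  ✗ fails (¬x3 ∨ ¬x2)
  T F F  ✓ satisfies all
  T F T  ✓ satisfies all
  T T F  ✓ satisfies all
  T T T  ✗ fails (¬x3 ∨ ¬x2)
3 of the 8 rows are models.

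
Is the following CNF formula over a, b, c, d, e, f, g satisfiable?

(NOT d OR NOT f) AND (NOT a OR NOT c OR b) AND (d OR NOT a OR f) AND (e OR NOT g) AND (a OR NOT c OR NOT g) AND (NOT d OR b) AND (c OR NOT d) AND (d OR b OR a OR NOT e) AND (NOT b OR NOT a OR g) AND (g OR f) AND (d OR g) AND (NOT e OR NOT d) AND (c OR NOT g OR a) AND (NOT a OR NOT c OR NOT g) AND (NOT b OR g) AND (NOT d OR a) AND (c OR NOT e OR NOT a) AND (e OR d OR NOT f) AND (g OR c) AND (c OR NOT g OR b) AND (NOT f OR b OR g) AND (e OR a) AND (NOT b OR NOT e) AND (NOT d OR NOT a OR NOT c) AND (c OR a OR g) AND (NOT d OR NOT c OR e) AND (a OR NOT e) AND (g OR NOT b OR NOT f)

Branch on d: set d = false.
(g) alone gives g = true.
(e) alone gives e = true.
(NOT b) alone gives b = false.
(a) alone gives a = true.
(NOT c) alone gives c = false.
That conflicts with the unit clause (c).
That branch fails; take d = true instead.
(NOT f) alone gives f = false.
(b) alone gives b = true.
(c) alone gives c = true.
(g) alone gives g = true.
(e) alone gives e = true.
That conflicts with the unit clause (NOT e).
Both values of d lead to a conflict.
No assignment satisfies every clause.

No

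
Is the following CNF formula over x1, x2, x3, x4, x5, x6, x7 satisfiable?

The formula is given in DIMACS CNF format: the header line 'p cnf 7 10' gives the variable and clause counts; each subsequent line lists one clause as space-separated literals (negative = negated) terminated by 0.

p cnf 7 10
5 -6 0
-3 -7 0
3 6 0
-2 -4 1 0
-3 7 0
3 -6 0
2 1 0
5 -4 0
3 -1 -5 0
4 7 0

Suppose x5 = True.
Suppose x3 = False.
(x6) alone gives x6 = True.
That conflicts with the unit clause (¬x6).
Backtrack on x3: now try x3 = True.
(¬x7) alone gives x7 = False.
That conflicts with the unit clause (x7).
Both values of x3 lead to a conflict.
Backtrack on x5: now try x5 = False.
(¬x6) alone gives x6 = False.
(x3) alone gives x3 = True.
(¬x7) alone gives x7 = False.
That conflicts with the unit clause (x7).
Both values of x5 lead to a conflict.
No assignment satisfies every clause.

Unsatisfiable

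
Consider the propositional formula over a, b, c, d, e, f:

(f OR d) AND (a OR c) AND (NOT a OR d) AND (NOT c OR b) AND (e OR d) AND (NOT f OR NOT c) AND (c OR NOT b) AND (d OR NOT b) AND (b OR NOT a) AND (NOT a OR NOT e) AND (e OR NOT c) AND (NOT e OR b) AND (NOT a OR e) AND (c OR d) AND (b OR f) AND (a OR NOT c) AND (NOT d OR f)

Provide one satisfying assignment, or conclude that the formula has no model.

UNSATISFIABLE

Try f = true.
From the singleton clause (NOT c), c = false.
From the singleton clause (a), a = true.
From the singleton clause (d), d = true.
From the singleton clause (NOT b), b = false.
But (b) is also a unit clause — contradiction.
That branch fails; take f = false instead.
From the singleton clause (d), d = true.
But (NOT d) is also a unit clause — contradiction.
Either choice for f ends in contradiction.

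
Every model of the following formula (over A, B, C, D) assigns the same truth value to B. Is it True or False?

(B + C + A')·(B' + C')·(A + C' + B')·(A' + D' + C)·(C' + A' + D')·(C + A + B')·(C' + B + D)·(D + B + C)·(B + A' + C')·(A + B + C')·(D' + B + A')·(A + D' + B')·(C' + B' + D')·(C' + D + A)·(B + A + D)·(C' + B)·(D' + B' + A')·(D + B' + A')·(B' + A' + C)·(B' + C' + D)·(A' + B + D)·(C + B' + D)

False

Suppose B = 1.
(C') alone gives C = 0.
(A) alone gives A = 1.
But (A') is also a unit clause — contradiction.
So every satisfying assignment has B = False.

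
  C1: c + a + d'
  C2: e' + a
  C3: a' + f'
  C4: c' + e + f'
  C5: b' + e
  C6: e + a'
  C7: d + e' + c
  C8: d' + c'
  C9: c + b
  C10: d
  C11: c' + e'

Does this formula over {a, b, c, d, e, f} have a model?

Unit clause (d) forces d = 1.
Unit clause (c') forces c = 0.
Unit clause (a) forces a = 1.
Unit clause (f') forces f = 0.
Unit clause (e) forces e = 1.
Unit clause (b) forces b = 1.
This assignment satisfies each clause.
A satisfying assignment: a ↦ 1; b ↦ 1; c ↦ 0; d ↦ 1; e ↦ 1; f ↦ 0.

Satisfiable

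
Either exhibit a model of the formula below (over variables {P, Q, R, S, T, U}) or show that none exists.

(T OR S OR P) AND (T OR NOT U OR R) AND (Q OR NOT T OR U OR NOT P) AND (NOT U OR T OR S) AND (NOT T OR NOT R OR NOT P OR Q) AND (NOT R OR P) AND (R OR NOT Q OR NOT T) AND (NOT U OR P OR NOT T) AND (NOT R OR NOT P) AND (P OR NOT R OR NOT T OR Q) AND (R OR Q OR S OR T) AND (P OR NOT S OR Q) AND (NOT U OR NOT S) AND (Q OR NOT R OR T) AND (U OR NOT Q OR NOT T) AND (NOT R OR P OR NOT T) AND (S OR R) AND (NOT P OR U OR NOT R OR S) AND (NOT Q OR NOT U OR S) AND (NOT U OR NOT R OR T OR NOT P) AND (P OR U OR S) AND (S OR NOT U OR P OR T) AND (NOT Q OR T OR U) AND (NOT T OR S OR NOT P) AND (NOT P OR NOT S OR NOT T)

P=true; Q=false; R=false; S=true; T=false; U=false

Suppose R = false.
The clause (S) is unit, so S = true.
The clause (NOT U) is unit, so U = false.
Suppose Q = false.
The clause (P) is unit, so P = true.
The clause (NOT T) is unit, so T = false.
This assignment satisfies each clause.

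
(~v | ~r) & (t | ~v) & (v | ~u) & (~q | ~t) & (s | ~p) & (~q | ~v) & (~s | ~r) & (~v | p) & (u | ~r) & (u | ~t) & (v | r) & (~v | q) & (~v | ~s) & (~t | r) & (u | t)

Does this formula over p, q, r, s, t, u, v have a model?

Case v = 0:
The clause (~u) is unit, so u = 0.
The clause (~r) is unit, so r = 0.
Now (r) is unsatisfied and unit — conflict.
That branch fails; take v = 1 instead.
The clause (~r) is unit, so r = 0.
The clause (t) is unit, so t = 1.
Now (~t) is unsatisfied and unit — conflict.
Both values of v lead to a conflict.
No assignment satisfies every clause.

No, unsatisfiable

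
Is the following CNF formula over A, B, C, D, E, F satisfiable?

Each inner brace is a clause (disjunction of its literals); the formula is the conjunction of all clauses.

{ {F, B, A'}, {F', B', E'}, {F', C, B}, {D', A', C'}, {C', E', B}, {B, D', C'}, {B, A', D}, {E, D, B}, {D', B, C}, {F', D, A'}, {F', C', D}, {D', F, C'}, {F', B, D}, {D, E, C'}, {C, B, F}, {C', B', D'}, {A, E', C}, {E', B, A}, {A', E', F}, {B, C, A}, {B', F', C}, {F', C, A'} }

Yes, satisfiable

Try F = 0.
Try B = 1.
Try D = 1.
(C') alone gives C = 0.
Try A = 0.
(E') alone gives E = 0.
This assignment satisfies each clause.
A satisfying assignment: A ↦ 0, B ↦ 1, C ↦ 0, D ↦ 1, E ↦ 0, F ↦ 0.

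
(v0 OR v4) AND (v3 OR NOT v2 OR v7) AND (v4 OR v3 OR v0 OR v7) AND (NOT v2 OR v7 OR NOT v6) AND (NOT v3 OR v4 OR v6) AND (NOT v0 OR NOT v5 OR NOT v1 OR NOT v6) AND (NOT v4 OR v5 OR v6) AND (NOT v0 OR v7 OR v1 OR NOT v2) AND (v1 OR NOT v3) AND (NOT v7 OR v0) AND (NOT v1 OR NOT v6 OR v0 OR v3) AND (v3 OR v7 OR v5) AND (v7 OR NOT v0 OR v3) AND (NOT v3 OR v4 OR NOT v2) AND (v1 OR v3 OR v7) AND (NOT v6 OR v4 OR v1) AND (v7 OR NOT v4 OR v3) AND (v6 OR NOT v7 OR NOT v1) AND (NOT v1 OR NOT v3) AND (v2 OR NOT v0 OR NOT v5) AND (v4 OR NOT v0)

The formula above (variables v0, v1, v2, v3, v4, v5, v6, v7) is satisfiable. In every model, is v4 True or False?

True

Suppose v4 = false.
(v0) alone gives v0 = true.
But (NOT v0) is also a unit clause — contradiction.
So every satisfying assignment has v4 = True.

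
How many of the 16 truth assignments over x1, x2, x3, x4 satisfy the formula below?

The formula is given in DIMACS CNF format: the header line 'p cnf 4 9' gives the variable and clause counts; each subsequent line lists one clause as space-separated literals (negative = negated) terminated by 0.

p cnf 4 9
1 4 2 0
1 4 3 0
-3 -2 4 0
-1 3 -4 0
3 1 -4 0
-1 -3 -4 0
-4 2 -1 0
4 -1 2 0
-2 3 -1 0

There are 2^4 = 16 truth assignments over (x1, x2, x3, x4).
Check each against the 9 clauses (columns in the order x1, x2, x3, x4):
  F F F F  ✗ fails (x1 ∨ x4 ∨ x2)
  F F F T  ✗ fails (x3 ∨ x1 ∨ ¬x4)
  F F T F  ✗ fails (x1 ∨ x4 ∨ x2)
  F F T T  ✓ satisfies all
  F T F F  ✗ fails (x1 ∨ x4 ∨ x3)
  F T F T  ✗ fails (x3 ∨ x1 ∨ ¬x4)
  F T T F  ✗ fails (¬x3 ∨ ¬x2 ∨ x4)
  F T T T  ✓ satisfies all
  T F F F  ✗ fails (x4 ∨ ¬x1 ∨ x2)
  T F F T  ✗ fails (¬x1 ∨ x3 ∨ ¬x4)
  T F T F  ✗ fails (x4 ∨ ¬x1 ∨ x2)
  T F T T  ✗ fails (¬x1 ∨ ¬x3 ∨ ¬x4)
  T T F F  ✗ fails (¬x2 ∨ x3 ∨ ¬x1)
  T T F T  ✗ fails (¬x1 ∨ x3 ∨ ¬x4)
  T T T F  ✗ fails (¬x3 ∨ ¬x2 ∨ x4)
  T T T T  ✗ fails (¬x1 ∨ ¬x3 ∨ ¬x4)
2 of the 16 rows are models.

2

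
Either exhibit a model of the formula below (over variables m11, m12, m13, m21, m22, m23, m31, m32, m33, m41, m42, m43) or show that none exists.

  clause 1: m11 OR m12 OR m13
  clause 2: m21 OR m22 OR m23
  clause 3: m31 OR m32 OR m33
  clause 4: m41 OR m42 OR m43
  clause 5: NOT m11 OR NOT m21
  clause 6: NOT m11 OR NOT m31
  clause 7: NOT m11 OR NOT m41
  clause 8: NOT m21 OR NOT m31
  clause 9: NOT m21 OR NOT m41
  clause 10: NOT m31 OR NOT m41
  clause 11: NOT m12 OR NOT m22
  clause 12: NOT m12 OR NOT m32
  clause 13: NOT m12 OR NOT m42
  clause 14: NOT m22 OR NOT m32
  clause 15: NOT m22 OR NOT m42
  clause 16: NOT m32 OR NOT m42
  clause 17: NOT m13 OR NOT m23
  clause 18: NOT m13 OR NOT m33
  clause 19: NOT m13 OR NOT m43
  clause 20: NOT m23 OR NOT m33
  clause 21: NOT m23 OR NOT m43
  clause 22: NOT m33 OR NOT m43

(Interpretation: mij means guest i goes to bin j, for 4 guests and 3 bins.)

Branch on m11: set m11 = false.
Branch on m12: set m12 = true.
Unit clause (NOT m22) forces m22 = false.
Unit clause (NOT m32) forces m32 = false.
Unit clause (NOT m42) forces m42 = false.
Branch on m21: set m21 = true.
Unit clause (NOT m31) forces m31 = false.
Unit clause (m33) forces m33 = true.
Unit clause (NOT m41) forces m41 = false.
Unit clause (m43) forces m43 = true.
That conflicts with the unit clause (NOT m43).
Backtrack on m21: now try m21 = false.
Unit clause (m23) forces m23 = true.
Unit clause (NOT m13) forces m13 = false.
Unit clause (NOT m33) forces m33 = false.
Unit clause (m31) forces m31 = true.
Unit clause (NOT m41) forces m41 = false.
Unit clause (m43) forces m43 = true.
That conflicts with the unit clause (NOT m43).
Both values of m21 lead to a conflict.
Backtrack on m12: now try m12 = false.
Unit clause (m13) forces m13 = true.
Unit clause (NOT m23) forces m23 = false.
Unit clause (NOT m33) forces m33 = false.
Unit clause (NOT m43) forces m43 = false.
Branch on m21: set m21 = true.
Unit clause (NOT m31) forces m31 = false.
Unit clause (m32) forces m32 = true.
Unit clause (NOT m41) forces m41 = false.
Unit clause (m42) forces m42 = true.
That conflicts with the unit clause (NOT m42).
Backtrack on m21: now try m21 = false.
Unit clause (m22) forces m22 = true.
Unit clause (NOT m32) forces m32 = false.
Unit clause (m31) forces m31 = true.
Unit clause (NOT m41) forces m41 = false.
Unit clause (m42) forces m42 = true.
That conflicts with the unit clause (NOT m42).
Both values of m21 lead to a conflict.
Both values of m12 lead to a conflict.
Backtrack on m11: now try m11 = true.
Unit clause (NOT m21) forces m21 = false.
Unit clause (NOT m31) forces m31 = false.
Unit clause (NOT m41) forces m41 = false.
Branch on m22: set m22 = true.
Unit clause (NOT m12) forces m12 = false.
Unit clause (NOT m32) forces m32 = false.
Unit clause (m33) forces m33 = true.
Unit clause (NOT m42) forces m42 = false.
Unit clause (m43) forces m43 = true.
That conflicts with the unit clause (NOT m43).
Backtrack on m22: now try m22 = false.
Unit clause (m23) forces m23 = true.
Unit clause (NOT m13) forces m13 = false.
Unit clause (NOT m33) forces m33 = false.
Unit clause (m32) forces m32 = true.
Unit clause (NOT m12) forces m12 = false.
Unit clause (NOT m42) forces m42 = false.
Unit clause (m43) forces m43 = true.
That conflicts with the unit clause (NOT m43).
Both values of m22 lead to a conflict.
Both values of m11 lead to a conflict.

UNSATISFIABLE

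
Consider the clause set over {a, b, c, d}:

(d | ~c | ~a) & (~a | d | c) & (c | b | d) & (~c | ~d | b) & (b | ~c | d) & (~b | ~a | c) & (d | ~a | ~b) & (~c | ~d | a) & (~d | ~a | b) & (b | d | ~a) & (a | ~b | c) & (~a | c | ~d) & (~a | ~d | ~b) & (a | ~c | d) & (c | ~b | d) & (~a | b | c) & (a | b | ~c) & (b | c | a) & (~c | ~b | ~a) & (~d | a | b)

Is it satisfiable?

Branch on d: set d = 1.
Branch on c: set c = 0.
(~a) alone gives a = 0.
(~b) alone gives b = 0.
Now (b) is unsatisfied and unit — conflict.
Backtrack on c: now try c = 1.
(b) alone gives b = 1.
(a) alone gives a = 1.
Now (~a) is unsatisfied and unit — conflict.
Either choice for c ends in contradiction.
Backtrack on d: now try d = 0.
Branch on c: set c = 0.
(~a) alone gives a = 0.
(b) alone gives b = 1.
Now (~b) is unsatisfied and unit — conflict.
Backtrack on c: now try c = 1.
(~a) alone gives a = 0.
Now (a) is unsatisfied and unit — conflict.
Either choice for c ends in contradiction.
Either choice for d ends in contradiction.
No assignment satisfies every clause.

No, unsatisfiable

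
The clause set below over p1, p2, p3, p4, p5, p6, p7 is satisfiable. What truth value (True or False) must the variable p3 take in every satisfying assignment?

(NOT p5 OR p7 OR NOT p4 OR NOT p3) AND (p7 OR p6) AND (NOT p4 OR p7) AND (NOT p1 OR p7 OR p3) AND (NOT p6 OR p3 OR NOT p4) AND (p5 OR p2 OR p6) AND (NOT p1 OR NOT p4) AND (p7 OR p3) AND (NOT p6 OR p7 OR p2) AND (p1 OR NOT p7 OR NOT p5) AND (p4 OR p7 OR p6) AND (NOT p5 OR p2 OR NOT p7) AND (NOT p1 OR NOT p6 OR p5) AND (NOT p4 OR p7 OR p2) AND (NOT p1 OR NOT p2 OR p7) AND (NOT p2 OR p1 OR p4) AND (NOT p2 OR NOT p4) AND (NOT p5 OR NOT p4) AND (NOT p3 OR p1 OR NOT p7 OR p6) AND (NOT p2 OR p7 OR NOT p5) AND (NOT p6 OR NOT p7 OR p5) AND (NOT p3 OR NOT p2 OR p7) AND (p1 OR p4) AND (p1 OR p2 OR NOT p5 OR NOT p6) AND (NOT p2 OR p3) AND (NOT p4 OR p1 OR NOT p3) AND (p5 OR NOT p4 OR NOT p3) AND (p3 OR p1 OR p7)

Suppose p3 = false.
The clause (p7) is unit, so p7 = true.
The clause (NOT p2) is unit, so p2 = false.
The clause (NOT p5) is unit, so p5 = false.
The clause (p6) is unit, so p6 = true.
Now (NOT p6) is unsatisfied and unit — conflict.
So every satisfying assignment has p3 = True.

True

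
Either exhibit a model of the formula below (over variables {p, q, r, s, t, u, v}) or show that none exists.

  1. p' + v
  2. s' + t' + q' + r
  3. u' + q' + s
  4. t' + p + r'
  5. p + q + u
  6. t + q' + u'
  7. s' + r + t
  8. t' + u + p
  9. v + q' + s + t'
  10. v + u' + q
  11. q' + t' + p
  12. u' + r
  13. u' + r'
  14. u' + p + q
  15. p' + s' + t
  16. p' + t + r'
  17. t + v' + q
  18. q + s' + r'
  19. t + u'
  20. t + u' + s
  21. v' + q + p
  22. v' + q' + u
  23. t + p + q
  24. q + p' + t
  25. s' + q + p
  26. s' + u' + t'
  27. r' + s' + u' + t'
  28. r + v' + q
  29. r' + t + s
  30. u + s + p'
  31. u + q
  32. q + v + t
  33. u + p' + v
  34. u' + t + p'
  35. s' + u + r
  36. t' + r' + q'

p=0,  q=1,  r=1,  s=1,  t=0,  u=0,  v=0

Case p = 0:
Case t = 0:
(u') alone gives u = 0.
(q) alone gives q = 1.
(v') alone gives v = 0.
Case s = 1:
(r) alone gives r = 1.
All clauses are satisfied.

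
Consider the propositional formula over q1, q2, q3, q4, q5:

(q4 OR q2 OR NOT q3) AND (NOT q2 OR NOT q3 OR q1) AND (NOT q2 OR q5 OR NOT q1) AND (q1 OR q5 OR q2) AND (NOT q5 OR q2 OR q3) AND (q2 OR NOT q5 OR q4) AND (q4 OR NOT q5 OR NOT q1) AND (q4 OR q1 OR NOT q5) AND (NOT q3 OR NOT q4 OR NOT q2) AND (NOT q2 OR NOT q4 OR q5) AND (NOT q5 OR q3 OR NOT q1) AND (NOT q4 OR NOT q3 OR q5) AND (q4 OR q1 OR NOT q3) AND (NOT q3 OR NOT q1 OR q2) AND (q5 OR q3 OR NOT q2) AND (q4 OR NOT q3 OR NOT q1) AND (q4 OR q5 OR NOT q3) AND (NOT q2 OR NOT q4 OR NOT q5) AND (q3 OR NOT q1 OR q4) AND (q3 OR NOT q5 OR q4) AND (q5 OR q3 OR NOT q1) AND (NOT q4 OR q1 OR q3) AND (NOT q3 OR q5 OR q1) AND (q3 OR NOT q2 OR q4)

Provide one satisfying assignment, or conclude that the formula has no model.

Branch on q4: set q4 = true.
Branch on q3: set q3 = true.
(NOT q2) alone gives q2 = false.
(q5) alone gives q5 = true.
(NOT q1) alone gives q1 = false.
Every clause now holds.

q1: false,  q2: false,  q3: true,  q4: true,  q5: true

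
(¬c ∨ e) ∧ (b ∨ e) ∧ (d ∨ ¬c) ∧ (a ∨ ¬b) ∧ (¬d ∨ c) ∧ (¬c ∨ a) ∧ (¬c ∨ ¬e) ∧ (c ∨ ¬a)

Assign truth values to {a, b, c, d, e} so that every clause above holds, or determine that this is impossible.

a=False,  b=False,  c=False,  d=False,  e=True

Case c = False:
Unit clause (¬d) forces d = False.
Unit clause (¬a) forces a = False.
Unit clause (¬b) forces b = False.
Unit clause (e) forces e = True.
Every clause now holds.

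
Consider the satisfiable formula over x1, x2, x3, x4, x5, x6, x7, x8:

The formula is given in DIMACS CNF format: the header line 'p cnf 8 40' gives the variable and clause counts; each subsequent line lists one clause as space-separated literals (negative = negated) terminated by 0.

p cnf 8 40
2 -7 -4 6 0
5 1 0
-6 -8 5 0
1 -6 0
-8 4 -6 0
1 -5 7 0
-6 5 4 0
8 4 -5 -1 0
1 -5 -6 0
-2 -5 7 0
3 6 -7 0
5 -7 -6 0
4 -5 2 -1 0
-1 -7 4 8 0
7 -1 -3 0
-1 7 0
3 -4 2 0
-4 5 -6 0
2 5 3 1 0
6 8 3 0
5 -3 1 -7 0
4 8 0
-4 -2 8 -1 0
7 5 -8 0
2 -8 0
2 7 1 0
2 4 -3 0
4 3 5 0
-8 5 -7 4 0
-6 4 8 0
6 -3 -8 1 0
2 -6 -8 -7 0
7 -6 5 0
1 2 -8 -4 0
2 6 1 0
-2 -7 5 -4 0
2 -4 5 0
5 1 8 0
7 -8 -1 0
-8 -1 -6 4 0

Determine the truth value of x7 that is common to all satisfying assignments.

Suppose x7 = False.
(¬x1) alone gives x1 = False.
(x5) alone gives x5 = True.
Now (¬x5) is unsatisfied and unit — conflict.
So every satisfying assignment has x7 = True.

True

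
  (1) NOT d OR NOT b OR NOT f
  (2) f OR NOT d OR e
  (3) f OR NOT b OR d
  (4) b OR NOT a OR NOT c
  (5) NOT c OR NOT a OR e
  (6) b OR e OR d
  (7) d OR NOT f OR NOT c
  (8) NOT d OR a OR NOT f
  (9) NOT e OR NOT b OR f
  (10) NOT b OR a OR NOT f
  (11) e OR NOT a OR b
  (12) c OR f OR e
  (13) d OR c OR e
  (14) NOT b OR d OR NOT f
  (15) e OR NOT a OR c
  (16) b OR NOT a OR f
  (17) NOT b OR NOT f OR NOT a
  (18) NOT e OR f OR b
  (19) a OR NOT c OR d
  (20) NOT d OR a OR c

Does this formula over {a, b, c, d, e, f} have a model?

Satisfiable

Suppose d = true.
Suppose b = false.
Suppose f = true.
From the singleton clause (a), a = true.
From the singleton clause (NOT c), c = false.
From the singleton clause (e), e = true.
All clauses are satisfied.
A satisfying assignment: a ↦ true, b ↦ false, c ↦ false, d ↦ true, e ↦ true, f ↦ true.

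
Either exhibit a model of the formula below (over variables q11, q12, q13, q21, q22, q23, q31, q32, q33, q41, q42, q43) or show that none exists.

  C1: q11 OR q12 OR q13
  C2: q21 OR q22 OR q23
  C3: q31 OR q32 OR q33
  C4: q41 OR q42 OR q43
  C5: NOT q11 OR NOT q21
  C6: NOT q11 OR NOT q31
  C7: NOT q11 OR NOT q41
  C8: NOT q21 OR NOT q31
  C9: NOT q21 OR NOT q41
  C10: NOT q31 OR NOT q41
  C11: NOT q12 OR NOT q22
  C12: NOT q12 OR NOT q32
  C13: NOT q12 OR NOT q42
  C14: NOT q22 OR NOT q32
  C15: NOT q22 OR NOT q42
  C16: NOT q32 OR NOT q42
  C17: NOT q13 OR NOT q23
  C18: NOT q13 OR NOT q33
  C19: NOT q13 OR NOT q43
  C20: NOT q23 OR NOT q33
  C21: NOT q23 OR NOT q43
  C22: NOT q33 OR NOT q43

Try q11 = false.
Try q12 = true.
(NOT q22) alone gives q22 = false.
(NOT q32) alone gives q32 = false.
(NOT q42) alone gives q42 = false.
Try q21 = true.
(NOT q31) alone gives q31 = false.
(q33) alone gives q33 = true.
(NOT q41) alone gives q41 = false.
(q43) alone gives q43 = true.
But (NOT q43) is also a unit clause — contradiction.
Undo q21 and try q21 = false.
(q23) alone gives q23 = true.
(NOT q13) alone gives q13 = false.
(NOT q33) alone gives q33 = false.
(q31) alone gives q31 = true.
(NOT q41) alone gives q41 = false.
(q43) alone gives q43 = true.
But (NOT q43) is also a unit clause — contradiction.
Either choice for q21 ends in contradiction.
Undo q12 and try q12 = false.
(q13) alone gives q13 = true.
(NOT q23) alone gives q23 = false.
(NOT q33) alone gives q33 = false.
(NOT q43) alone gives q43 = false.
Try q21 = true.
(NOT q31) alone gives q31 = false.
(q32) alone gives q32 = true.
(NOT q41) alone gives q41 = false.
(q42) alone gives q42 = true.
But (NOT q42) is also a unit clause — contradiction.
Undo q21 and try q21 = false.
(q22) alone gives q22 = true.
(NOT q32) alone gives q32 = false.
(q31) alone gives q31 = true.
(NOT q41) alone gives q41 = false.
(q42) alone gives q42 = true.
But (NOT q42) is also a unit clause — contradiction.
Either choice for q21 ends in contradiction.
Either choice for q12 ends in contradiction.
Undo q11 and try q11 = true.
(NOT q21) alone gives q21 = false.
(NOT q31) alone gives q31 = false.
(NOT q41) alone gives q41 = false.
Try q22 = true.
(NOT q12) alone gives q12 = false.
(NOT q32) alone gives q32 = false.
(q33) alone gives q33 = true.
(NOT q42) alone gives q42 = false.
(q43) alone gives q43 = true.
But (NOT q43) is also a unit clause — contradiction.
Undo q22 and try q22 = false.
(q23) alone gives q23 = true.
(NOT q13) alone gives q13 = false.
(NOT q33) alone gives q33 = false.
(q32) alone gives q32 = true.
(NOT q12) alone gives q12 = false.
(NOT q42) alone gives q42 = false.
(q43) alone gives q43 = true.
But (NOT q43) is also a unit clause — contradiction.
Either choice for q22 ends in contradiction.
Either choice for q11 ends in contradiction.

UNSATISFIABLE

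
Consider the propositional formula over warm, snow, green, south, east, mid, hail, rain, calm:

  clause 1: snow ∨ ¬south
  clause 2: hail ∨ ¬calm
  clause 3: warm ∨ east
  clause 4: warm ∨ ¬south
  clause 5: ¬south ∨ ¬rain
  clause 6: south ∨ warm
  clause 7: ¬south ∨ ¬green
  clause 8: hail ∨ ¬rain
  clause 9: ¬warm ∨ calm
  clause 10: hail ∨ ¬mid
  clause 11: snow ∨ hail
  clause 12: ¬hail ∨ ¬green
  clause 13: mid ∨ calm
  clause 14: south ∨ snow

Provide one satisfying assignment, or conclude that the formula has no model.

warm ↦ True; snow ↦ True; green ↦ False; south ↦ False; east ↦ True; mid ↦ False; hail ↦ True; rain ↦ True; calm ↦ True

Suppose snow = True.
Suppose hail = True.
(¬green) alone gives green = False.
Suppose warm = True.
(calm) alone gives calm = True.
Suppose south = False.
Every clause is now satisfied; east, mid, rain are unconstrained.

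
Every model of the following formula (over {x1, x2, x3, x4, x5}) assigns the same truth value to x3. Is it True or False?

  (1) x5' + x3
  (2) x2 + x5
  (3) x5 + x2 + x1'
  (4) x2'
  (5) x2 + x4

Suppose x3 = 0.
The clause (x5') is unit, so x5 = 0.
The clause (x2) is unit, so x2 = 1.
But (x2') is also a unit clause — contradiction.
So every satisfying assignment has x3 = True.

True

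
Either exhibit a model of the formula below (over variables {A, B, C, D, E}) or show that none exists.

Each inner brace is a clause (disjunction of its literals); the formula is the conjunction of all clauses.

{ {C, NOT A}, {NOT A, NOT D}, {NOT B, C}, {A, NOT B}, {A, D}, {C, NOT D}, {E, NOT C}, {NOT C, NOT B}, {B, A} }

A=true, B=false, C=true, D=false, E=true

Branch on C: set C = true.
The clause (E) is unit, so E = true.
The clause (NOT B) is unit, so B = false.
The clause (A) is unit, so A = true.
The clause (NOT D) is unit, so D = false.
This assignment satisfies each clause.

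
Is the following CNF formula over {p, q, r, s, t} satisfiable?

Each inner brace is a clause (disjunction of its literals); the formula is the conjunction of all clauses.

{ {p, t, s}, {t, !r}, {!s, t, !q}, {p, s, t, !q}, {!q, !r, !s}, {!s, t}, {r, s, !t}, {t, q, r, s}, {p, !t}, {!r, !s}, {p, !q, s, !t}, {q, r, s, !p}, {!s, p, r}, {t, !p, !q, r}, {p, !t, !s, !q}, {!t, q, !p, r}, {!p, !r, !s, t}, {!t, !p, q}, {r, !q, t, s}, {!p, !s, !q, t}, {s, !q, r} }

Yes, satisfiable

Try t = true.
Unit clause (p) forces p = true.
Unit clause (q) forces q = true.
Try r = false.
Unit clause (s) forces s = true.
All clauses are satisfied.
A satisfying assignment: p=true,  q=true,  r=false,  s=true,  t=true.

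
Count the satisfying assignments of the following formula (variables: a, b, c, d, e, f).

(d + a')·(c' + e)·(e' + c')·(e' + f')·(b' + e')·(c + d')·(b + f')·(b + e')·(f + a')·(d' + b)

There are 2^6 = 64 truth assignments over (a, b, c, d, e, f).
Split on f. With f = 1, the clauses containing f are satisfied and f' drops from the rest; 1 of the 2^5 = 32 assignments to the other variables satisfy what remains.
With f = 0, by the same count on the reduced clause set, 2 assignments work.
(One model: a=F, b=F, c=F, d=F, e=F, f=F.)
Total: 1 + 2 = 3.

3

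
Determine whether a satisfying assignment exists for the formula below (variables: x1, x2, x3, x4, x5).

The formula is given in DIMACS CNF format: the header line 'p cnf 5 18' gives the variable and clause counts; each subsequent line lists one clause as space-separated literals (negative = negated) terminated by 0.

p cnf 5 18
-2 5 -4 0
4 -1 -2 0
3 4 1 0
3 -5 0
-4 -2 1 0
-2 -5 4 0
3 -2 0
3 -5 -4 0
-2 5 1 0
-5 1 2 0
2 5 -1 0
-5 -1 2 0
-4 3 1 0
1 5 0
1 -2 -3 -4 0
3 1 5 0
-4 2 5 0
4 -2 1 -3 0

Suppose x3 = True.
Suppose x1 = True.
Suppose x4 = True.
Suppose x2 = True.
Unit clause (x5) forces x5 = True.
This assignment satisfies each clause.
A satisfying assignment: x1 ↦ True, x2 ↦ True, x3 ↦ True, x4 ↦ True, x5 ↦ True.

Satisfiable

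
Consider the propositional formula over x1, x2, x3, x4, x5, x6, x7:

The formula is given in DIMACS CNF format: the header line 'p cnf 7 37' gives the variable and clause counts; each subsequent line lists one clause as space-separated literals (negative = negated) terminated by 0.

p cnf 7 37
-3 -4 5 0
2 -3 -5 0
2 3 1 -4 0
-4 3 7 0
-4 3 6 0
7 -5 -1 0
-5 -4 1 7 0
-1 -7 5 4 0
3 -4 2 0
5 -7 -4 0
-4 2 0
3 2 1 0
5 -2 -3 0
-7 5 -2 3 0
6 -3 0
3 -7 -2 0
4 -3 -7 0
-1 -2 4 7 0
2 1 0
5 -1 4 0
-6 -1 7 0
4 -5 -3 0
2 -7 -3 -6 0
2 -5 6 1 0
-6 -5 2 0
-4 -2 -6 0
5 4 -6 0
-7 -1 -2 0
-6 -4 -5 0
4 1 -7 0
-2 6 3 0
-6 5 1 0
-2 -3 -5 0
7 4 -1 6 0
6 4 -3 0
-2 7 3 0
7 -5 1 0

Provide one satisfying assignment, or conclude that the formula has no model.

Case x4 = False:
Case x6 = False:
(¬x3) alone gives x3 = False.
(¬x2) alone gives x2 = False.
(x1) alone gives x1 = True.
(x5) alone gives x5 = True.
(x7) alone gives x7 = True.
Every clause now holds.

x1 ↦ True; x2 ↦ False; x3 ↦ False; x4 ↦ False; x5 ↦ True; x6 ↦ False; x7 ↦ True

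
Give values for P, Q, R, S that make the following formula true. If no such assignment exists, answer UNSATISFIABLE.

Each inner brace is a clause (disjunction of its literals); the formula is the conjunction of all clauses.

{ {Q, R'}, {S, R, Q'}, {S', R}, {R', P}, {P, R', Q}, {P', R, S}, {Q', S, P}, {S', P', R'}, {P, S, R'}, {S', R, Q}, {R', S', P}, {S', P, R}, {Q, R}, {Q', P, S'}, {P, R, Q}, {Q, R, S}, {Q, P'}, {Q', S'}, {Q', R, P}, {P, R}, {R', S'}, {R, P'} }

Try Q = 1.
From the singleton clause (S'), S = 0.
From the singleton clause (R), R = 1.
From the singleton clause (P), P = 1.
This assignment satisfies each clause.

P ↦ 1; Q ↦ 1; R ↦ 1; S ↦ 0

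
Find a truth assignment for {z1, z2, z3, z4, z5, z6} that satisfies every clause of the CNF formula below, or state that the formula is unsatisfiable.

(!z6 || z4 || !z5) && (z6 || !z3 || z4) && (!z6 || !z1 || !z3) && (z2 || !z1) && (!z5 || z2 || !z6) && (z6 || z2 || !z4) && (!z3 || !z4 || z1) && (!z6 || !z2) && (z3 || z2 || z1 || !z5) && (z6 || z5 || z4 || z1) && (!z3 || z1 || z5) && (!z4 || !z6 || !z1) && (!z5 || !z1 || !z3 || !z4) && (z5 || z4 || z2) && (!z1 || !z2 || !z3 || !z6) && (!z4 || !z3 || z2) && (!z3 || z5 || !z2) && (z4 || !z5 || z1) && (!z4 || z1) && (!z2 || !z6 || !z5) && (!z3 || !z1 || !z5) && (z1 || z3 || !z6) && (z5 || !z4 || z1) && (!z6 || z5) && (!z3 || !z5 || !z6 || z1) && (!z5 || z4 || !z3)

Try z2 = true.
(!z6) alone gives z6 = false.
Try z3 = false.
Try z4 = false.
Try z5 = false.
(z1) alone gives z1 = true.
All clauses are satisfied.

z1=true, z2=true, z3=false, z4=false, z5=false, z6=false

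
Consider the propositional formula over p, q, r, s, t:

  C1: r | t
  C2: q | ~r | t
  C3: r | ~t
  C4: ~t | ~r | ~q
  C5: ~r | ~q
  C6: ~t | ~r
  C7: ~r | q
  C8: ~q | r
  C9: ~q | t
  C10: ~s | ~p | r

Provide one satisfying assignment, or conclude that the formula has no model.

Suppose r = 1.
From the singleton clause (~q), q = 0.
Now (q) is unsatisfied and unit — conflict.
Undo r and try r = 0.
From the singleton clause (t), t = 1.
Now (~t) is unsatisfied and unit — conflict.
Both values of r lead to a conflict.

UNSATISFIABLE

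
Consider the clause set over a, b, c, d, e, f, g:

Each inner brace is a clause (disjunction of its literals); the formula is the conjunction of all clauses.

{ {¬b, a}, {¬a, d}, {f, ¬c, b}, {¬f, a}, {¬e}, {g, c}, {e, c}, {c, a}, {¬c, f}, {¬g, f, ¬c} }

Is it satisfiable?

From the singleton clause (¬e), e = False.
From the singleton clause (c), c = True.
From the singleton clause (f), f = True.
From the singleton clause (a), a = True.
From the singleton clause (d), d = True.
All clauses hold; b, g can take either value.
A satisfying assignment: a: True, b: True, c: True, d: True, e: False, f: True, g: True.

Satisfiable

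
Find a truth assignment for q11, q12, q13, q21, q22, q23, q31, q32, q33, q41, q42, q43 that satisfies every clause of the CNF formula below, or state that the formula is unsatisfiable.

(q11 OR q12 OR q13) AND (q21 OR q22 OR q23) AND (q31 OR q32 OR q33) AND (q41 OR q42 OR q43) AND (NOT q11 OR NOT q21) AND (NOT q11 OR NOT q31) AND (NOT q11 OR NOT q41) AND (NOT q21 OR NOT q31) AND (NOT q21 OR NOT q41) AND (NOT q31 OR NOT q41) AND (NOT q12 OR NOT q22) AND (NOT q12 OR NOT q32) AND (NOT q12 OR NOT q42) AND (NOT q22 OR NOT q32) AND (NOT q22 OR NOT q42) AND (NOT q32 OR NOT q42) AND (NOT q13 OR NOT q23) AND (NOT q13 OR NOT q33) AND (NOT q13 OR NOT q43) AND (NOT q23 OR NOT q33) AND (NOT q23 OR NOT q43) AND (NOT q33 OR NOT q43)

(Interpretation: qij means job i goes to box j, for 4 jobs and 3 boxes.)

Suppose q11 = false.
Suppose q12 = true.
(NOT q22) alone gives q22 = false.
(NOT q32) alone gives q32 = false.
(NOT q42) alone gives q42 = false.
Suppose q21 = true.
(NOT q31) alone gives q31 = false.
(q33) alone gives q33 = true.
(NOT q41) alone gives q41 = false.
(q43) alone gives q43 = true.
But (NOT q43) is also a unit clause — contradiction.
Backtrack on q21: now try q21 = false.
(q23) alone gives q23 = true.
(NOT q13) alone gives q13 = false.
(NOT q33) alone gives q33 = false.
(q31) alone gives q31 = true.
(NOT q41) alone gives q41 = false.
(q43) alone gives q43 = true.
But (NOT q43) is also a unit clause — contradiction.
Either choice for q21 ends in contradiction.
Backtrack on q12: now try q12 = false.
(q13) alone gives q13 = true.
(NOT q23) alone gives q23 = false.
(NOT q33) alone gives q33 = false.
(NOT q43) alone gives q43 = false.
Suppose q21 = true.
(NOT q31) alone gives q31 = false.
(q32) alone gives q32 = true.
(NOT q41) alone gives q41 = false.
(q42) alone gives q42 = true.
But (NOT q42) is also a unit clause — contradiction.
Backtrack on q21: now try q21 = false.
(q22) alone gives q22 = true.
(NOT q32) alone gives q32 = false.
(q31) alone gives q31 = true.
(NOT q41) alone gives q41 = false.
(q42) alone gives q42 = true.
But (NOT q42) is also a unit clause — contradiction.
Either choice for q21 ends in contradiction.
Either choice for q12 ends in contradiction.
Backtrack on q11: now try q11 = true.
(NOT q21) alone gives q21 = false.
(NOT q31) alone gives q31 = false.
(NOT q41) alone gives q41 = false.
Suppose q22 = true.
(NOT q12) alone gives q12 = false.
(NOT q32) alone gives q32 = false.
(q33) alone gives q33 = true.
(NOT q42) alone gives q42 = false.
(q43) alone gives q43 = true.
But (NOT q43) is also a unit clause — contradiction.
Backtrack on q22: now try q22 = false.
(q23) alone gives q23 = true.
(NOT q13) alone gives q13 = false.
(NOT q33) alone gives q33 = false.
(q32) alone gives q32 = true.
(NOT q12) alone gives q12 = false.
(NOT q42) alone gives q42 = false.
(q43) alone gives q43 = true.
But (NOT q43) is also a unit clause — contradiction.
Either choice for q22 ends in contradiction.
Either choice for q11 ends in contradiction.

UNSATISFIABLE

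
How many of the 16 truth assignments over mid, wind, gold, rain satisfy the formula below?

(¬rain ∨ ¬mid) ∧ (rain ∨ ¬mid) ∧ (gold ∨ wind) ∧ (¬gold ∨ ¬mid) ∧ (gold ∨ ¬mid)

6

There are 2^4 = 16 truth assignments over (mid, wind, gold, rain).
Check each against the 5 clauses (columns in the order mid, wind, gold, rain):
  F F F F  ✗ fails (gold ∨ wind)
  F F F T  ✗ fails (gold ∨ wind)
  F F T F  ✓ satisfies all
  F F T T  ✓ satisfies all
  F T F F  ✓ satisfies all
  F T F T  ✓ satisfies all
  F T T F  ✓ satisfies all
  F T T T  ✓ satisfies all
  T F F F  ✗ fails (rain ∨ ¬mid)
  T F F T  ✗ fails (¬rain ∨ ¬mid)
  T F T F  ✗ fails (rain ∨ ¬mid)
  T F T T  ✗ fails (¬rain ∨ ¬mid)
  T T F F  ✗ fails (rain ∨ ¬mid)
  T T F T  ✗ fails (¬rain ∨ ¬mid)
  T T T F  ✗ fails (rain ∨ ¬mid)
  T T T T  ✗ fails (¬rain ∨ ¬mid)
6 of the 16 rows are models.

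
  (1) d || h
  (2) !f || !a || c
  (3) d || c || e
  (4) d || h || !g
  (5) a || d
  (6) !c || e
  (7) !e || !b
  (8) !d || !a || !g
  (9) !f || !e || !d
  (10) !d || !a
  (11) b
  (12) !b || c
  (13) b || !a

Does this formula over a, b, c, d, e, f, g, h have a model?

No

Unit clause (b) forces b = true.
Unit clause (!e) forces e = false.
Unit clause (!c) forces c = false.
But (c) is also a unit clause — contradiction.
No assignment satisfies every clause.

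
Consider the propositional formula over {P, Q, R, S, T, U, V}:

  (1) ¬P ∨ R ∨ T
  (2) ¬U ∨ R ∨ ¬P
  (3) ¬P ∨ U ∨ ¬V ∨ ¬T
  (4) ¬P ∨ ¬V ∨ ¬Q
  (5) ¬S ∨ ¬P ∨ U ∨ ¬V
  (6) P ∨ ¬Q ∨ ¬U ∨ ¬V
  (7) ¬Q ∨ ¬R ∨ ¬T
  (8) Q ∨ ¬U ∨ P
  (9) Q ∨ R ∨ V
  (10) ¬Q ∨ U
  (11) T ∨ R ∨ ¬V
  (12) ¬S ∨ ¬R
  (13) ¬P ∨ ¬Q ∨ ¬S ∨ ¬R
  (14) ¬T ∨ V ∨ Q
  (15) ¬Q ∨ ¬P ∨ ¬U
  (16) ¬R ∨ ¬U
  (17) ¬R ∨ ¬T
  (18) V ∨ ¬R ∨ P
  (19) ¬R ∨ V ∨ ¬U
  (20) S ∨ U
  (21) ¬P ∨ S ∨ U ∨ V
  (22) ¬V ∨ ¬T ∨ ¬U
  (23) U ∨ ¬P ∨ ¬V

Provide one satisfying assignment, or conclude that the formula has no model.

Case Q = True:
(U) alone gives U = True.
(¬P) alone gives P = False.
(¬V) alone gives V = False.
(¬R) alone gives R = False.
All clauses hold; S, T can take either value.

P: False; Q: True; R: False; S: True; T: True; U: True; V: False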